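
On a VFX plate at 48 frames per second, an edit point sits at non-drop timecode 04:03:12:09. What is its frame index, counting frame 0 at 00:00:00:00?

700425

Total seconds to the label: (4 × 3600 + 3 × 60 + 12) = 14592.
Frame index = 14592 × 48 + 9 = 700425.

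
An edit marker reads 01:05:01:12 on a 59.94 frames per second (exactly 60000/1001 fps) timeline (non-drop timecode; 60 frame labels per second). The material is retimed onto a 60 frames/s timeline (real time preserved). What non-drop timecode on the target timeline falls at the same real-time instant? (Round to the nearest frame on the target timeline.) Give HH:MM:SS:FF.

Source frame index: (1×3600 + 5×60 + 1) × 60 + 12 = 234072.
Real time: 234072 / (60000/1001) = 9762753/2500 s.
Target frame: (9762753/2500) × (60) = 29288259/125 ≈ 234306.072 → 234306.
At 60 labels/s: frame 234306 → 01:05:05:06.

01:05:05:06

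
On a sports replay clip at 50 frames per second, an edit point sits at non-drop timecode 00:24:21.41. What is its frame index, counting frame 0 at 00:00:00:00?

Total seconds to the label: (0 × 3600 + 24 × 60 + 21) = 1461.
Frame index = 1461 × 50 + 41 = 73091.

73091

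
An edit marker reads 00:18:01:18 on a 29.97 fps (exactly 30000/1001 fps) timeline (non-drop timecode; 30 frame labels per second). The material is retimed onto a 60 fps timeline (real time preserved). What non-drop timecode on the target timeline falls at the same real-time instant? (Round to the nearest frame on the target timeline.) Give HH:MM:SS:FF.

00:18:02:41

Source frame index: (0×3600 + 18×60 + 1) × 30 + 18 = 32448.
Real time: 32448 / (30000/1001) = 676676/625 s.
Target frame: (676676/625) × (60) = 8120112/125 ≈ 64960.896 → 64961.
At 60 labels/s: frame 64961 → 00:18:02:41.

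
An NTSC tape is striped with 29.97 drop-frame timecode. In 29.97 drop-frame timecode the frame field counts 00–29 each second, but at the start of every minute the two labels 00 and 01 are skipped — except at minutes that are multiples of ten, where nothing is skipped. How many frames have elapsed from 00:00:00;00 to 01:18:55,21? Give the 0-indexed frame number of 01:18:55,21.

141929

Complete 10-minute blocks: 7, each 17982 frames → 125874.
Remaining 8 whole minutes in the current block: 1800 + 7 × 1798 = 14386 frames.
Within the current minute: 55 × 30 + 21 − 2 = 1669 (labels ;00/;01 skipped at this minute). Total = 125874 + 14386 + 1669 = 141929.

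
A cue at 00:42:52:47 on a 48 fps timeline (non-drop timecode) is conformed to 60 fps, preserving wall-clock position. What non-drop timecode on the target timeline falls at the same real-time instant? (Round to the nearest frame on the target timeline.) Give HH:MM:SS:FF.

Source frame index: (0×3600 + 42×60 + 52) × 48 + 47 = 123503.
Real time: 123503 / (48) = 123503/48 s.
Target frame: (123503/48) × (60) = 617515/4 ≈ 154378.750 → 154379.
At 60 labels/s: frame 154379 → 00:42:52:59.

00:42:52:59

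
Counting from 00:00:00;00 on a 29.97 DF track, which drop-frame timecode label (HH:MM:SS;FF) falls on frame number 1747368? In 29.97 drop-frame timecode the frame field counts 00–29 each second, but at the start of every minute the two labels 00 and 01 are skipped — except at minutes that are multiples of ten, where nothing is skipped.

16:11:43;26

Each 10-minute DF block holds 10 × 60 × 30 − 9 × 2 = 17982 frames. 1747368 ÷ 17982 → 97 full blocks, remainder 3114.
Within the partial block the first minute is 1800 frames and each further minute 1798, so 1 further minute boundary passed. Total skipped labels = 18 × 97 + 2 × 1 = 1748.
Non-drop label index = 1747368 + 1748 = 1749116; at 30 labels/s that is 16:11:43:26, i.e. DF 16:11:43;26.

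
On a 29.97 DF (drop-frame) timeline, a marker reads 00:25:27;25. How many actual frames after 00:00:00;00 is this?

45789

Complete 10-minute blocks: 2, each 17982 frames → 35964.
Remaining 5 whole minutes in the current block: 1800 + 4 × 1798 = 8992 frames.
Within the current minute: 27 × 30 + 25 − 2 = 833 (labels ;00/;01 skipped at this minute). Total = 35964 + 8992 + 833 = 45789.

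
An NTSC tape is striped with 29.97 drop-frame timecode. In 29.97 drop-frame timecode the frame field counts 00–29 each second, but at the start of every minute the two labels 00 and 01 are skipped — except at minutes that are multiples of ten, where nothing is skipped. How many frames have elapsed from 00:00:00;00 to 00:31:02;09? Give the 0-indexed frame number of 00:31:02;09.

55813

Complete 10-minute blocks: 3, each 17982 frames → 53946.
Remaining 1 whole minute in the current block: 1800 + 0 × 1798 = 1800 frames.
Within the current minute: 2 × 30 + 9 − 2 = 67 (labels ;00/;01 skipped at this minute). Total = 53946 + 1800 + 67 = 55813.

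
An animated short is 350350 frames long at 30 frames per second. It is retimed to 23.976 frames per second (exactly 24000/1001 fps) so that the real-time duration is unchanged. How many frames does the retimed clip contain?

Target frames = source frames × (target rate / source rate) = 350350 × (24000/1001)/(30) = 350350 × 800/1001 = 280000.

280000 frames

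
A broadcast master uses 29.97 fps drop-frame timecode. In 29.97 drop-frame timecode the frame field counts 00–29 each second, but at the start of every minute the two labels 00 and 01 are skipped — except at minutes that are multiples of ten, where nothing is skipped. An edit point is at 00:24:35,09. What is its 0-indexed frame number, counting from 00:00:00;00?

44215

Complete 10-minute blocks: 2, each 17982 frames → 35964.
Remaining 4 whole minutes in the current block: 1800 + 3 × 1798 = 7194 frames.
Within the current minute: 35 × 30 + 9 − 2 = 1057 (labels ;00/;01 skipped at this minute). Total = 35964 + 7194 + 1057 = 44215.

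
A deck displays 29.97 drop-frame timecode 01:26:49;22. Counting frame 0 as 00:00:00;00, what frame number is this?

156136

Complete 10-minute blocks: 8, each 17982 frames → 143856.
Remaining 6 whole minutes in the current block: 1800 + 5 × 1798 = 10790 frames.
Within the current minute: 49 × 30 + 22 − 2 = 1490 (labels ;00/;01 skipped at this minute). Total = 143856 + 10790 + 1490 = 156136.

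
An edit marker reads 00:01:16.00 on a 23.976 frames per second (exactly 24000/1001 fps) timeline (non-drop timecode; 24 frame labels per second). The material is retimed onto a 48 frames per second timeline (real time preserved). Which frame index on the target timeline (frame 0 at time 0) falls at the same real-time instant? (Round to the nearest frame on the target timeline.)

Source frame index: (0×3600 + 1×60 + 16) × 24 + 0 = 1824.
Real time: 1824 / (24000/1001) = 19019/250 s.
Target frame: (19019/250) × (48) = 456456/125 ≈ 3651.648 → 3652.

frame 3652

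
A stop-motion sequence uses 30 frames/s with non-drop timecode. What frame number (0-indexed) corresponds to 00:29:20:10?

52810

Total seconds to the label: (0 × 3600 + 29 × 60 + 20) = 1760.
Frame index = 1760 × 30 + 10 = 52810.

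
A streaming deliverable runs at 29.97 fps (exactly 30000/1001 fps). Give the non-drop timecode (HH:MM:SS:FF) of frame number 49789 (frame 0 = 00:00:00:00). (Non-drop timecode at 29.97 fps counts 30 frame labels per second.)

00:27:39:19

49789 ÷ 30 = 1659 full seconds, remainder 19 frames.
1659 s = 0 h 27 min 39 s.
Timecode: 00:27:39:19.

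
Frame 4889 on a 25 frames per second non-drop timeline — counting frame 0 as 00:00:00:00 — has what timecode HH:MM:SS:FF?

4889 ÷ 25 = 195 full seconds, remainder 14 frames.
195 s = 0 h 3 min 15 s.
Timecode: 00:03:15:14.

00:03:15:14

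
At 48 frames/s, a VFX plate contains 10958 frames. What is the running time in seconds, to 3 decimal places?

228.292 seconds

Running time = 10958 × 1/48 = 5479/24 s ≈ 228.292 s.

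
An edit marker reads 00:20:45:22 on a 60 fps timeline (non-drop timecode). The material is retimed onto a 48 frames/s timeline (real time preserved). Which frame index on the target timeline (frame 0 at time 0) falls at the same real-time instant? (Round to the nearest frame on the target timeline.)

Source frame index: (0×3600 + 20×60 + 45) × 60 + 22 = 74722.
Real time: 74722 / (60) = 37361/30 s.
Target frame: (37361/30) × (48) = 298888/5 ≈ 59777.600 → 59778.

frame 59778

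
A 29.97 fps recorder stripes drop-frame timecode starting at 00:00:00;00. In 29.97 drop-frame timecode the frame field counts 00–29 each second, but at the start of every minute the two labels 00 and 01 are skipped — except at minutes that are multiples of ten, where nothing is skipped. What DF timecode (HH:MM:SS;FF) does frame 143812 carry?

Each 10-minute DF block holds 10 × 60 × 30 − 9 × 2 = 17982 frames. 143812 ÷ 17982 → 7 full blocks, remainder 17938.
Within the partial block the first minute is 1800 frames and each further minute 1798, so 9 further minute boundaries passed. Total skipped labels = 18 × 7 + 2 × 9 = 144.
Non-drop label index = 143812 + 144 = 143956; at 30 labels/s that is 01:19:58:16, i.e. DF 01:19:58;16.

01:19:58;16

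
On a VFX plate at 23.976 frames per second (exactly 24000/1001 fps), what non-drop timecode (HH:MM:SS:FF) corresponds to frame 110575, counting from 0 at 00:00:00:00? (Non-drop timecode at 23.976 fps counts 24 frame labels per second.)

110575 ÷ 24 = 4607 full seconds, remainder 7 frames.
4607 s = 1 h 16 min 47 s.
Timecode: 01:16:47:07.

01:16:47:07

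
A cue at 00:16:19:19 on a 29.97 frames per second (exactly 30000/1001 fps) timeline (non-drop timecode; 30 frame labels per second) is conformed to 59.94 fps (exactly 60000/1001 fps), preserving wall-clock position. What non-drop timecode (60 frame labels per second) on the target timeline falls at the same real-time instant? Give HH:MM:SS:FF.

Source frame index: (0×3600 + 16×60 + 19) × 30 + 19 = 29389.
Real time: 29389 / (30000/1001) = 29418389/30000 s.
Target frame: (29418389/30000) × (60000/1001) = 58778.
At 60 labels/s: frame 58778 → 00:16:19:38.

00:16:19:38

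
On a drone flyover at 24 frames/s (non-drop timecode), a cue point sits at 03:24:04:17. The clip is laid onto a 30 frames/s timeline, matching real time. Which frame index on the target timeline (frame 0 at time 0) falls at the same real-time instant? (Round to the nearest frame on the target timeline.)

Source frame index: (3×3600 + 24×60 + 4) × 24 + 17 = 293873.
Real time: 293873 / (24) = 293873/24 s.
Target frame: (293873/24) × (30) = 1469365/4 ≈ 367341.250 → 367341.

frame 367341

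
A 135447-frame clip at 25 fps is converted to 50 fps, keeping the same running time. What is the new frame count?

270894 frames

Target frames = source frames × (target rate / source rate) = 135447 × (50)/(25) = 135447 × 2 = 270894.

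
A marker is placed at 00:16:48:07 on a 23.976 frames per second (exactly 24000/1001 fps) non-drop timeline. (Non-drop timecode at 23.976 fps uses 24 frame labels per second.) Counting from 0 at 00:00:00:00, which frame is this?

24199

Total seconds to the label: (0 × 3600 + 16 × 60 + 48) = 1008.
Frame index = 1008 × 24 + 7 = 24199.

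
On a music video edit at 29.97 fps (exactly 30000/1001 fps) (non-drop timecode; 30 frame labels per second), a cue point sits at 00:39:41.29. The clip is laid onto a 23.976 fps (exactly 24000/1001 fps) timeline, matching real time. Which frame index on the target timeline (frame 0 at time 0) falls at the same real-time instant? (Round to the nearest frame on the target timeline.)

Source frame index: (0×3600 + 39×60 + 41) × 30 + 29 = 71459.
Real time: 71459 / (30000/1001) = 71530459/30000 s.
Target frame: (71530459/30000) × (24000/1001) = 285836/5 ≈ 57167.200 → 57167.

frame 57167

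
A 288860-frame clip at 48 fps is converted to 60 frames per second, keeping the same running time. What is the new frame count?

Target frames = source frames × (target rate / source rate) = 288860 × (60)/(48) = 288860 × 5/4 = 361075.

361075 frames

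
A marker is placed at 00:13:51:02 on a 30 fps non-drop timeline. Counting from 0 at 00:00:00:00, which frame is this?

frame 24932

Total seconds to the label: (0 × 3600 + 13 × 60 + 51) = 831.
Frame index = 831 × 30 + 2 = 24932.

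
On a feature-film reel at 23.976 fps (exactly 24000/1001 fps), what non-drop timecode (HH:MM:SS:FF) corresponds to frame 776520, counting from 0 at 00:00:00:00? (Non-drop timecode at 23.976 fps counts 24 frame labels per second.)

776520 ÷ 24 = 32355 full seconds, remainder 0 frames.
32355 s = 8 h 59 min 15 s.
Timecode: 08:59:15:00.

08:59:15:00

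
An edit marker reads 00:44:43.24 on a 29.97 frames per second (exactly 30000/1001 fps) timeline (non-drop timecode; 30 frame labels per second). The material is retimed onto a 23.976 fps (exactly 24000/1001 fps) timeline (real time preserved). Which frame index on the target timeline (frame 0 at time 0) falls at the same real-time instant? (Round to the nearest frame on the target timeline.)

Source frame index: (0×3600 + 44×60 + 43) × 30 + 24 = 80514.
Real time: 80514 / (30000/1001) = 13432419/5000 s.
Target frame: (13432419/5000) × (24000/1001) = 322056/5 ≈ 64411.200 → 64411.

frame 64411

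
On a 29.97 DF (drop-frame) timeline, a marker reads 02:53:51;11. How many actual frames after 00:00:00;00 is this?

312629

As if non-drop at 30 labels/s: (2 × 3600 + 53 × 60 + 51) × 30 + 11 = 312941.
Minute boundaries passed: 173; those not divisible by 10: 173 − 17 = 156; dropped labels = 2 × 156 = 312.
Actual frame index = 312941 − 312 = 312629.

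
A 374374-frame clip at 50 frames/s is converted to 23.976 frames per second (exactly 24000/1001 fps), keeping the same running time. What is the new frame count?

Target frames = source frames × (target rate / source rate) = 374374 × (24000/1001)/(50) = 374374 × 480/1001 = 179520.

179520 frames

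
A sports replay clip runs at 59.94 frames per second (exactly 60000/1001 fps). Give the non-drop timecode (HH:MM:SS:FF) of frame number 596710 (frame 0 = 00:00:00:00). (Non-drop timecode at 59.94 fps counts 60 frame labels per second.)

02:45:45:10

596710 ÷ 60 = 9945 full seconds, remainder 10 frames.
9945 s = 2 h 45 min 45 s.
Timecode: 02:45:45:10.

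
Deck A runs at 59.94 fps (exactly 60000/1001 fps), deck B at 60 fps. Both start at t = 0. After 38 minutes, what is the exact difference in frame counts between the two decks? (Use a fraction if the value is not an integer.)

38 min = 2280 s.
A emits 60000/1001 × 2280 = 136800000/1001 frames; B emits 60 × 2280 = 136800.
Difference = 136800/1001 frames (≈ 136.6633); B is ahead of A.

136800/1001 frames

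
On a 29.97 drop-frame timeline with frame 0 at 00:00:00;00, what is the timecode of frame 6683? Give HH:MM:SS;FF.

00:03:42;29

Each 10-minute DF block holds 10 × 60 × 30 − 9 × 2 = 17982 frames. 6683 ÷ 17982 → 0 full blocks, remainder 6683.
Within the partial block the first minute is 1800 frames and each further minute 1798, so 3 further minute boundaries passed. Total skipped labels = 18 × 0 + 2 × 3 = 6.
Non-drop label index = 6683 + 6 = 6689; at 30 labels/s that is 00:03:42:29, i.e. DF 00:03:42;29.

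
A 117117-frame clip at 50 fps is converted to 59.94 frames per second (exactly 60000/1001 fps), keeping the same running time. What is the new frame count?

140400 frames

Target frames = source frames × (target rate / source rate) = 117117 × (60000/1001)/(50) = 117117 × 1200/1001 = 140400.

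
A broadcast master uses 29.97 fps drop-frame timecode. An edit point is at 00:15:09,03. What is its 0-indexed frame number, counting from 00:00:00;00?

27245

As if non-drop at 30 labels/s: (0 × 3600 + 15 × 60 + 9) × 30 + 3 = 27273.
Minute boundaries passed: 15; those not divisible by 10: 15 − 1 = 14; dropped labels = 2 × 14 = 28.
Actual frame index = 27273 − 28 = 27245.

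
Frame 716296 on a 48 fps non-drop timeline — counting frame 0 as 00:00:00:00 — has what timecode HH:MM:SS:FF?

04:08:42:40

716296 ÷ 48 = 14922 full seconds, remainder 40 frames.
14922 s = 4 h 8 min 42 s.
Timecode: 04:08:42:40.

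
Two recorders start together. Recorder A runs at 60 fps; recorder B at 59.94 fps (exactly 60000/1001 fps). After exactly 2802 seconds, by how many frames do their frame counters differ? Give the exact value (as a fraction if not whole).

A emits 60 × 2802 = 168120 frames; B emits 60000/1001 × 2802 = 168120000/1001.
Difference = 168120/1001 frames (≈ 167.9520); B is behind A.

168120/1001 frames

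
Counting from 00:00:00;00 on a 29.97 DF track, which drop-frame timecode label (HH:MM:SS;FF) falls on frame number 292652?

Each 10-minute DF block holds 10 × 60 × 30 − 9 × 2 = 17982 frames. 292652 ÷ 17982 → 16 full blocks, remainder 4940.
Within the partial block the first minute is 1800 frames and each further minute 1798, so 2 further minute boundaries passed. Total skipped labels = 18 × 16 + 2 × 2 = 292.
Non-drop label index = 292652 + 292 = 292944; at 30 labels/s that is 02:42:44:24, i.e. DF 02:42:44;24.

02:42:44;24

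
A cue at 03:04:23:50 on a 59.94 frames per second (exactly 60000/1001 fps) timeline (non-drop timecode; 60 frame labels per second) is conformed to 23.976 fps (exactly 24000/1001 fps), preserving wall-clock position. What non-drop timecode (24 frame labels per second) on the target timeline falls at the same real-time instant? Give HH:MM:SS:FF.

03:04:23:20

Source frame index: (3×3600 + 4×60 + 23) × 60 + 50 = 663830.
Real time: 663830 / (60000/1001) = 66449383/6000 s.
Target frame: (66449383/6000) × (24000/1001) = 265532.
At 24 labels/s: frame 265532 → 03:04:23:20.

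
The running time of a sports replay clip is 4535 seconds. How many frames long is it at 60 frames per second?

272100 frames

Frames = 4535 × 60 = 272100.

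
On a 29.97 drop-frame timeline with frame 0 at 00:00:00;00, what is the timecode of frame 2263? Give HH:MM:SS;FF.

00:01:15;15

Ten DF minutes hold 17982 frames, so frame 2263 lies in block 0 (frames 0–17981) with 2263 frames into that block.
The block's first minute is 1800 frames and the rest 1798 each; 2263 frames reaches minute 1, so 0 × 18 + 1 × 2 = 2 labels have been skipped so far.
Adding those back, label number 2263 + 2 = 2265 at 30 labels/s is 75 s + 15 f = 0 h 1 min 15 s frame 15, i.e. 00:01:15;15.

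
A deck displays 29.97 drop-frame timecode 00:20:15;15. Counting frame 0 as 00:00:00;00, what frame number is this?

36429

As if non-drop at 30 labels/s: (0 × 3600 + 20 × 60 + 15) × 30 + 15 = 36465.
Minute boundaries passed: 20; those not divisible by 10: 20 − 2 = 18; dropped labels = 2 × 18 = 36.
Actual frame index = 36465 − 36 = 36429.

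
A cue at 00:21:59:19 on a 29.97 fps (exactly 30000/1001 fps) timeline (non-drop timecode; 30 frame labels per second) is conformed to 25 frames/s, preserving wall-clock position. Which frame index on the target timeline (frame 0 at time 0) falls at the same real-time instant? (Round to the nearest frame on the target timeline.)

Source frame index: (0×3600 + 21×60 + 59) × 30 + 19 = 39589.
Real time: 39589 / (30000/1001) = 39628589/30000 s.
Target frame: (39628589/30000) × (25) = 39628589/1200 ≈ 33023.824 → 33024.

frame 33024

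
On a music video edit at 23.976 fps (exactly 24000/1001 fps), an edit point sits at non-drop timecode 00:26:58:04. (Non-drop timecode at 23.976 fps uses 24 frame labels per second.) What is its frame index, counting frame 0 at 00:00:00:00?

38836

Total seconds to the label: (0 × 3600 + 26 × 60 + 58) = 1618.
Frame index = 1618 × 24 + 4 = 38836.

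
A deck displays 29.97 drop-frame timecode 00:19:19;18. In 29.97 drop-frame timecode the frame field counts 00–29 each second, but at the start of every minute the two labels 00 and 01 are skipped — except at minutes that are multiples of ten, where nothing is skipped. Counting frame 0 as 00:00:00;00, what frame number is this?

34752

As if non-drop at 30 labels/s: (0 × 3600 + 19 × 60 + 19) × 30 + 18 = 34788.
Minute boundaries passed: 19; those not divisible by 10: 19 − 1 = 18; dropped labels = 2 × 18 = 36.
Actual frame index = 34788 − 36 = 34752.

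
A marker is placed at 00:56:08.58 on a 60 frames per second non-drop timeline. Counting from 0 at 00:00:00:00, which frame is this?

202138

Total seconds to the label: (0 × 3600 + 56 × 60 + 8) = 3368.
Frame index = 3368 × 60 + 58 = 202138.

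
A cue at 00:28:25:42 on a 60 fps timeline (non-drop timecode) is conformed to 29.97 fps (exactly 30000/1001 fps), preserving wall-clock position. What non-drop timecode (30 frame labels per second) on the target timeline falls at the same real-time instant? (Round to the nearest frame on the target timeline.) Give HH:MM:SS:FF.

Source frame index: (0×3600 + 28×60 + 25) × 60 + 42 = 102342.
Real time: 102342 / (60) = 17057/10 s.
Target frame: (17057/10) × (30000/1001) = 51171000/1001 ≈ 51119.880 → 51120.
At 30 labels/s: frame 51120 → 00:28:24:00.

00:28:24:00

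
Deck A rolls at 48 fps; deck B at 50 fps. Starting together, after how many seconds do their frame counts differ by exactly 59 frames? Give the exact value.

The gap grows by |50 − 48| = 2 frames per second.
Time for a 59-frame gap: 59 ÷ (2) = 29.5 s.

29.5 seconds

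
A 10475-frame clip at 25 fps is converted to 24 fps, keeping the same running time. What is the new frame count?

10056 frames

Target frames = source frames × (target rate / source rate) = 10475 × (24)/(25) = 10475 × 24/25 = 10056.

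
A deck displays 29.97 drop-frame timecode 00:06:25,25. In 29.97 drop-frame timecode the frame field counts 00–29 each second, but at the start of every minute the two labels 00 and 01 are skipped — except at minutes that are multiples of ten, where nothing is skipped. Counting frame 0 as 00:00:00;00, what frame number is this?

11563

As if non-drop at 30 labels/s: (0 × 3600 + 6 × 60 + 25) × 30 + 25 = 11575.
Minute boundaries passed: 6; those not divisible by 10: 6 − 0 = 6; dropped labels = 2 × 6 = 12.
Actual frame index = 11575 − 12 = 11563.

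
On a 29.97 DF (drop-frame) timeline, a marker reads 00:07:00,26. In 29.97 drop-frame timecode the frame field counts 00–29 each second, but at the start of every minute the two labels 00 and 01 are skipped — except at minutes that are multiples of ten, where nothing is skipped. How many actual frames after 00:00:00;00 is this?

12612

Complete 10-minute blocks: 0, each 17982 frames → 0.
Remaining 7 whole minutes in the current block: 1800 + 6 × 1798 = 12588 frames.
Within the current minute: 0 × 30 + 26 − 2 = 24 (labels ;00/;01 skipped at this minute). Total = 0 + 12588 + 24 = 12612.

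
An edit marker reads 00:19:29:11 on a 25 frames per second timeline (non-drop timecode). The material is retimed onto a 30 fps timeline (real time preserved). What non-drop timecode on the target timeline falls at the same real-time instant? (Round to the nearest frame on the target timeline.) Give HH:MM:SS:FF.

Source frame index: (0×3600 + 19×60 + 29) × 25 + 11 = 29236.
Real time: 29236 / (25) = 29236/25 s.
Target frame: (29236/25) × (30) = 175416/5 ≈ 35083.200 → 35083.
At 30 labels/s: frame 35083 → 00:19:29:13.

00:19:29:13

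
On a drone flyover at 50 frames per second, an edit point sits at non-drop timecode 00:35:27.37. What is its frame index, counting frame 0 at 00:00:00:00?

Total seconds to the label: (0 × 3600 + 35 × 60 + 27) = 2127.
Frame index = 2127 × 50 + 37 = 106387.

106387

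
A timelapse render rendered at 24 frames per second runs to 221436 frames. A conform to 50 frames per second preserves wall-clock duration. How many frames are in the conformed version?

461325 frames

Target frames = source frames × (target rate / source rate) = 221436 × (50)/(24) = 221436 × 25/12 = 461325.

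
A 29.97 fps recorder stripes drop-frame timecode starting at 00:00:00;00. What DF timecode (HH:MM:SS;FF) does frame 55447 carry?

00:30:50;01

Each 10-minute DF block holds 10 × 60 × 30 − 9 × 2 = 17982 frames. 55447 ÷ 17982 → 3 full blocks, remainder 1501.
Within the partial block the first minute is 1800 frames and each further minute 1798, so 0 further minute boundaries passed. Total skipped labels = 18 × 3 + 2 × 0 = 54.
Non-drop label index = 55447 + 54 = 55501; at 30 labels/s that is 00:30:50:01, i.e. DF 00:30:50;01.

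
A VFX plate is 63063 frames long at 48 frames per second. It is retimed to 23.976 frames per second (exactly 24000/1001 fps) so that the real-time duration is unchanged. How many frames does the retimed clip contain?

31500 frames

Target frames = source frames × (target rate / source rate) = 63063 × (24000/1001)/(48) = 63063 × 500/1001 = 31500.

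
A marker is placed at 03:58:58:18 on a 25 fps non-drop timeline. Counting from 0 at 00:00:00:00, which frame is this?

frame 358468

Total seconds to the label: (3 × 3600 + 58 × 60 + 58) = 14338.
Frame index = 14338 × 25 + 18 = 358468.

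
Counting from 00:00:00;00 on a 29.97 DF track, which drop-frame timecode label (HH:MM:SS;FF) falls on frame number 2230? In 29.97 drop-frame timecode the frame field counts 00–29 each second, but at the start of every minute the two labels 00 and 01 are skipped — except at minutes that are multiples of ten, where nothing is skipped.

Each 10-minute DF block holds 10 × 60 × 30 − 9 × 2 = 17982 frames. 2230 ÷ 17982 → 0 full blocks, remainder 2230.
Within the partial block the first minute is 1800 frames and each further minute 1798, so 1 further minute boundary passed. Total skipped labels = 18 × 0 + 2 × 1 = 2.
Non-drop label index = 2230 + 2 = 2232; at 30 labels/s that is 00:01:14:12, i.e. DF 00:01:14;12.

00:01:14;12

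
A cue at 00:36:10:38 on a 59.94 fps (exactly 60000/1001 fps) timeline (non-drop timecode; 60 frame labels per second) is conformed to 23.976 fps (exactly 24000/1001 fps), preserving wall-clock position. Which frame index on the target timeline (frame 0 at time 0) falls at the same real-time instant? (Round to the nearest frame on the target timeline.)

frame 52095

Source frame index: (0×3600 + 36×60 + 10) × 60 + 38 = 130238.
Real time: 130238 / (60000/1001) = 65184119/30000 s.
Target frame: (65184119/30000) × (24000/1001) = 260476/5 ≈ 52095.200 → 52095.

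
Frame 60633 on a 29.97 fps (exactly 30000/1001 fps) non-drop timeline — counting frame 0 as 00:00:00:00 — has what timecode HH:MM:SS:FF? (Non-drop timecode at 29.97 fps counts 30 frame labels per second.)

60633 ÷ 30 = 2021 full seconds, remainder 3 frames.
2021 s = 0 h 33 min 41 s.
Timecode: 00:33:41:03.

00:33:41:03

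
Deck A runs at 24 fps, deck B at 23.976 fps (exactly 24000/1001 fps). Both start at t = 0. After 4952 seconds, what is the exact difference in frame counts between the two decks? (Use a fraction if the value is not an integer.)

A emits 24 × 4952 = 118848 frames; B emits 24000/1001 × 4952 = 118848000/1001.
Difference = 118848/1001 frames (≈ 118.7293); B is behind A.

118848/1001 frames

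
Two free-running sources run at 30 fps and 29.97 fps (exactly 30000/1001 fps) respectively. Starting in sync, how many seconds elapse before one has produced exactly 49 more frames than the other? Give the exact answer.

The gap grows by |30000/1001 − 30| = 30/1001 frames per second.
Time for a 49-frame gap: 49 ÷ (30/1001) = 49049/30 s.

49049/30 seconds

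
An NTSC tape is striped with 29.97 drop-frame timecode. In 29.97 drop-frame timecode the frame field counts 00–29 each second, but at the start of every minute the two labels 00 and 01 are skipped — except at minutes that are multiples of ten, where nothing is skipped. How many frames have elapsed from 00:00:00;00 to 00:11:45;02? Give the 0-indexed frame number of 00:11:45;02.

Complete 10-minute blocks: 1, each 17982 frames → 17982.
Remaining 1 whole minute in the current block: 1800 + 0 × 1798 = 1800 frames.
Within the current minute: 45 × 30 + 2 − 2 = 1350 (labels ;00/;01 skipped at this minute). Total = 17982 + 1800 + 1350 = 21132.

21132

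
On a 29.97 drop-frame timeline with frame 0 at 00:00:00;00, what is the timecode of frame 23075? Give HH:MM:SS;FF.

Each 10-minute DF block holds 10 × 60 × 30 − 9 × 2 = 17982 frames. 23075 ÷ 17982 → 1 full block, remainder 5093.
Within the partial block the first minute is 1800 frames and each further minute 1798, so 2 further minute boundaries passed. Total skipped labels = 18 × 1 + 2 × 2 = 22.
Non-drop label index = 23075 + 22 = 23097; at 30 labels/s that is 00:12:49:27, i.e. DF 00:12:49;27.

00:12:49;27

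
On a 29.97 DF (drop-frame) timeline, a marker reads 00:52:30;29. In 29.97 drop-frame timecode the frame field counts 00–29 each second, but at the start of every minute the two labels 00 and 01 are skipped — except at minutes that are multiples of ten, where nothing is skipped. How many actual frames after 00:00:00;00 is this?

94435

As if non-drop at 30 labels/s: (0 × 3600 + 52 × 60 + 30) × 30 + 29 = 94529.
Minute boundaries passed: 52; those not divisible by 10: 52 − 5 = 47; dropped labels = 2 × 47 = 94.
Actual frame index = 94529 − 94 = 94435.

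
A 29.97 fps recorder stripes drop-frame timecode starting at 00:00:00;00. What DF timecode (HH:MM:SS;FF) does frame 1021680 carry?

09:28:10;04

Ten DF minutes hold 17982 frames, so frame 1021680 lies in block 56 (frames 1006992–1024973) with 14688 frames into that block.
The block's first minute is 1800 frames and the rest 1798 each; 14688 frames reaches minute 8, so 56 × 18 + 8 × 2 = 1024 labels have been skipped so far.
Adding those back, label number 1021680 + 1024 = 1022704 at 30 labels/s is 34090 s + 4 f = 9 h 28 min 10 s frame 4, i.e. 09:28:10;04.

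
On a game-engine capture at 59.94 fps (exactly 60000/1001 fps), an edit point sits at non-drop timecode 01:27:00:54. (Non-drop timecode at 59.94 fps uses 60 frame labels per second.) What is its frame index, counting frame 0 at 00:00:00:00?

Total seconds to the label: (1 × 3600 + 27 × 60 + 0) = 5220.
Frame index = 5220 × 60 + 54 = 313254.

313254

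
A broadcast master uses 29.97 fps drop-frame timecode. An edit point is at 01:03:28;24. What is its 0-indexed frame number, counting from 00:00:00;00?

Complete 10-minute blocks: 6, each 17982 frames → 107892.
Remaining 3 whole minutes in the current block: 1800 + 2 × 1798 = 5396 frames.
Within the current minute: 28 × 30 + 24 − 2 = 862 (labels ;00/;01 skipped at this minute). Total = 107892 + 5396 + 862 = 114150.

114150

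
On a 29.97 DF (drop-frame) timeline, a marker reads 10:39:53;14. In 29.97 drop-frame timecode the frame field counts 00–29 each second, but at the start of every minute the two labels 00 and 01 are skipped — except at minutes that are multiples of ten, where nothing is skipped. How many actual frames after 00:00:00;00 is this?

1150652

Complete 10-minute blocks: 63, each 17982 frames → 1132866.
Remaining 9 whole minutes in the current block: 1800 + 8 × 1798 = 16184 frames.
Within the current minute: 53 × 30 + 14 − 2 = 1602 (labels ;00/;01 skipped at this minute). Total = 1132866 + 16184 + 1602 = 1150652.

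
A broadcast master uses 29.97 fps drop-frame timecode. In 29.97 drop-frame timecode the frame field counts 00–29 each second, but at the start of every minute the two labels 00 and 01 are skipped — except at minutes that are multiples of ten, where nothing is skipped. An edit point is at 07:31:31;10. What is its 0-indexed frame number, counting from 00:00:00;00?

811928

As if non-drop at 30 labels/s: (7 × 3600 + 31 × 60 + 31) × 30 + 10 = 812740.
Minute boundaries passed: 451; those not divisible by 10: 451 − 45 = 406; dropped labels = 2 × 406 = 812.
Actual frame index = 812740 − 812 = 811928.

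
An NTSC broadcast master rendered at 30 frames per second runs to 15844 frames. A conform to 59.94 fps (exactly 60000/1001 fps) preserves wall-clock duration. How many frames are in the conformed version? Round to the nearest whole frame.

31656 frames

Frames at target rate = 15844 × (60000/1001) / (30) = 31688000/1001 ≈ 31656.344.
Nearest whole frame: 31656.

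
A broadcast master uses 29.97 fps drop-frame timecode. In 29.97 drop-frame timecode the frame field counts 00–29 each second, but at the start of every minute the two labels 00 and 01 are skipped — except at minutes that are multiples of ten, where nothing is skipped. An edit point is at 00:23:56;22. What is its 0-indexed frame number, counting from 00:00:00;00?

43060

Complete 10-minute blocks: 2, each 17982 frames → 35964.
Remaining 3 whole minutes in the current block: 1800 + 2 × 1798 = 5396 frames.
Within the current minute: 56 × 30 + 22 − 2 = 1700 (labels ;00/;01 skipped at this minute). Total = 35964 + 5396 + 1700 = 43060.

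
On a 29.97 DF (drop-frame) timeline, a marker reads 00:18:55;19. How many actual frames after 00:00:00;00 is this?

Complete 10-minute blocks: 1, each 17982 frames → 17982.
Remaining 8 whole minutes in the current block: 1800 + 7 × 1798 = 14386 frames.
Within the current minute: 55 × 30 + 19 − 2 = 1667 (labels ;00/;01 skipped at this minute). Total = 17982 + 14386 + 1667 = 34035.

34035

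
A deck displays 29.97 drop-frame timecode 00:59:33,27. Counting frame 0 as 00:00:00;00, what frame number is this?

107109

Complete 10-minute blocks: 5, each 17982 frames → 89910.
Remaining 9 whole minutes in the current block: 1800 + 8 × 1798 = 16184 frames.
Within the current minute: 33 × 30 + 27 − 2 = 1015 (labels ;00/;01 skipped at this minute). Total = 89910 + 16184 + 1015 = 107109.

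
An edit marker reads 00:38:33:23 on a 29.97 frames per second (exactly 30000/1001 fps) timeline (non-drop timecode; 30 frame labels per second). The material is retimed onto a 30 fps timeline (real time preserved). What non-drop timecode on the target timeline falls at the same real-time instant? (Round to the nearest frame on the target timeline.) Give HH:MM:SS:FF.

00:38:36:02

Source frame index: (0×3600 + 38×60 + 33) × 30 + 23 = 69413.
Real time: 69413 / (30000/1001) = 69482413/30000 s.
Target frame: (69482413/30000) × (30) = 69482413/1000 ≈ 69482.413 → 69482.
At 30 labels/s: frame 69482 → 00:38:36:02.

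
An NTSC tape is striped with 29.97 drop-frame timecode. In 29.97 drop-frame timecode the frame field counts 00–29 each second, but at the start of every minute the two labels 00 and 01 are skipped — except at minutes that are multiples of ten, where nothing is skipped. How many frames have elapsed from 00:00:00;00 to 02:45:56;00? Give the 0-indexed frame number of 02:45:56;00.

298382

As if non-drop at 30 labels/s: (2 × 3600 + 45 × 60 + 56) × 30 + 0 = 298680.
Minute boundaries passed: 165; those not divisible by 10: 165 − 16 = 149; dropped labels = 2 × 149 = 298.
Actual frame index = 298680 − 298 = 298382.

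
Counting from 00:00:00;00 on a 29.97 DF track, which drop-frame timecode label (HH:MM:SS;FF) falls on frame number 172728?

Each 10-minute DF block holds 10 × 60 × 30 − 9 × 2 = 17982 frames. 172728 ÷ 17982 → 9 full blocks, remainder 10890.
Within the partial block the first minute is 1800 frames and each further minute 1798, so 6 further minute boundaries passed. Total skipped labels = 18 × 9 + 2 × 6 = 174.
Non-drop label index = 172728 + 174 = 172902; at 30 labels/s that is 01:36:03:12, i.e. DF 01:36:03;12.

01:36:03;12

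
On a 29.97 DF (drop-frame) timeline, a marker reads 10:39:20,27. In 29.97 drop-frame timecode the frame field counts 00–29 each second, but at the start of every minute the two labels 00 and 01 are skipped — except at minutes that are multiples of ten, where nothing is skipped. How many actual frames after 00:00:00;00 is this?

As if non-drop at 30 labels/s: (10 × 3600 + 39 × 60 + 20) × 30 + 27 = 1150827.
Minute boundaries passed: 639; those not divisible by 10: 639 − 63 = 576; dropped labels = 2 × 576 = 1152.
Actual frame index = 1150827 − 1152 = 1149675.

1149675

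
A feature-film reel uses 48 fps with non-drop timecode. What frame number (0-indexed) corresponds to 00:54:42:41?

157577

Total seconds to the label: (0 × 3600 + 54 × 60 + 42) = 3282.
Frame index = 3282 × 48 + 41 = 157577.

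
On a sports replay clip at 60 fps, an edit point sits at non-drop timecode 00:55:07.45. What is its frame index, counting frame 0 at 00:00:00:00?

Total seconds to the label: (0 × 3600 + 55 × 60 + 7) = 3307.
Frame index = 3307 × 60 + 45 = 198465.

198465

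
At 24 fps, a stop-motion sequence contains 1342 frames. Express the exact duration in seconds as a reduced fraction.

Running time = 1342 ÷ (24) = 1342 × 1/24 = 671/12 s.

671/12 seconds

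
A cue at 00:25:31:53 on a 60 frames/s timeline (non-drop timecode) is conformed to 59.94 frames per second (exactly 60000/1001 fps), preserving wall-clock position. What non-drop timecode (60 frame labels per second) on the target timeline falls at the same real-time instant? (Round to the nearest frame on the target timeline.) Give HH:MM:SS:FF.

00:25:30:21

Source frame index: (0×3600 + 25×60 + 31) × 60 + 53 = 91913.
Real time: 91913 / (60) = 91913/60 s.
Target frame: (91913/60) × (60000/1001) = 91913000/1001 ≈ 91821.179 → 91821.
At 60 labels/s: frame 91821 → 00:25:30:21.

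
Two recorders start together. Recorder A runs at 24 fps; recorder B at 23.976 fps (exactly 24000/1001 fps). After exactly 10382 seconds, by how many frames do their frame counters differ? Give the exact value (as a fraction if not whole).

A emits 24 × 10382 = 249168 frames; B emits 24000/1001 × 10382 = 249168000/1001.
Difference = 249168/1001 frames (≈ 248.9191); B is behind A.

249168/1001 frames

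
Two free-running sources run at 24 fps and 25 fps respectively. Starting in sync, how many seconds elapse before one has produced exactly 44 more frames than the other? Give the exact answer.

44 seconds

The gap grows by |25 − 24| = 1 frame per second.
Time for a 44-frame gap: 44 ÷ (1) = 44 s.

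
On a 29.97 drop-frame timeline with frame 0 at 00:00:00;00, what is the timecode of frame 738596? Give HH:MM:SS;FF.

Ten DF minutes hold 17982 frames, so frame 738596 lies in block 41 (frames 737262–755243) with 1334 frames into that block.
The block's first minute is 1800 frames and the rest 1798 each; 1334 frames reaches minute 0, so 41 × 18 + 0 × 2 = 738 labels have been skipped so far.
Adding those back, label number 738596 + 738 = 739334 at 30 labels/s is 24644 s + 14 f = 6 h 50 min 44 s frame 14, i.e. 06:50:44;14.

06:50:44;14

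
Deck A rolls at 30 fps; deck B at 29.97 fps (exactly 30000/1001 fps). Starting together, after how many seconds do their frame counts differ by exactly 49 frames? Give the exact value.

49049/30 seconds

The gap grows by |30000/1001 − 30| = 30/1001 frames per second.
Time for a 49-frame gap: 49 ÷ (30/1001) = 49049/30 s.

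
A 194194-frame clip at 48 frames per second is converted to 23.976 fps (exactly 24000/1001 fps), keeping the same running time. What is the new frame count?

Target frames = source frames × (target rate / source rate) = 194194 × (24000/1001)/(48) = 194194 × 500/1001 = 97000.

97000 frames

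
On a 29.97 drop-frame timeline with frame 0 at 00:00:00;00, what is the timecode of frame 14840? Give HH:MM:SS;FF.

00:08:15;06

Each 10-minute DF block holds 10 × 60 × 30 − 9 × 2 = 17982 frames. 14840 ÷ 17982 → 0 full blocks, remainder 14840.
Within the partial block the first minute is 1800 frames and each further minute 1798, so 8 further minute boundaries passed. Total skipped labels = 18 × 0 + 2 × 8 = 16.
Non-drop label index = 14840 + 16 = 14856; at 30 labels/s that is 00:08:15:06, i.e. DF 00:08:15;06.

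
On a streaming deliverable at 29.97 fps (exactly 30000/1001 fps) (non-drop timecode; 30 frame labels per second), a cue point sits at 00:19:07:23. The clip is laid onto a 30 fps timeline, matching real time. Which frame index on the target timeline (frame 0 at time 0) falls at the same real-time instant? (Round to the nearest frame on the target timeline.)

Source frame index: (0×3600 + 19×60 + 7) × 30 + 23 = 34433.
Real time: 34433 / (30000/1001) = 34467433/30000 s.
Target frame: (34467433/30000) × (30) = 34467433/1000 ≈ 34467.433 → 34467.

frame 34467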